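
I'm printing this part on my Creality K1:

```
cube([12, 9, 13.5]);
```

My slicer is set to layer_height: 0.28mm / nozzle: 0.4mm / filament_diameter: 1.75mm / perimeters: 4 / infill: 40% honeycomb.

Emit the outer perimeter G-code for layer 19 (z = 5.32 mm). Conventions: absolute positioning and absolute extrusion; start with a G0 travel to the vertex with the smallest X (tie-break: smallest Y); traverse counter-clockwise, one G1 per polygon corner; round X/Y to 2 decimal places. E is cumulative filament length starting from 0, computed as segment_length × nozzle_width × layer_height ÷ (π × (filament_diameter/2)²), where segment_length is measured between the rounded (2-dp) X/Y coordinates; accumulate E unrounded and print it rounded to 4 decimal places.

At z = 5.32 mm: the cube (footprint 12×9) is included at this height. The outline is a single polygon with 4 vertices. Extrusion per mm of travel: 0.4 × 0.28 / (π × 0.875²) = 0.046564. Accumulating E over each segment gives final E = 1.9557.

G0 X0.00 Y0.00 Z5.32
G1 X12.00 Y0.00 E0.5588
G1 X12.00 Y9.00 E0.9778
G1 X0.00 Y9.00 E1.5366
G1 X0.00 Y0.00 E1.9557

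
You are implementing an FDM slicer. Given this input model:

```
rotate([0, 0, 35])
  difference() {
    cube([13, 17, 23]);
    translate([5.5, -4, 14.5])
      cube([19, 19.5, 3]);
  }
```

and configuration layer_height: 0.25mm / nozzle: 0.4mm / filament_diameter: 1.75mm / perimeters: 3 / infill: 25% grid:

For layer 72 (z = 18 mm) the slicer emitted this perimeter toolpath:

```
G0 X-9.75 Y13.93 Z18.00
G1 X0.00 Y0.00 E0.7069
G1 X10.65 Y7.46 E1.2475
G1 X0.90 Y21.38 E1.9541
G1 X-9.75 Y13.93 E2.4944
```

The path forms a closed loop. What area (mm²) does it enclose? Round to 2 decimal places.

Apply the shoelace formula to the sequence of (X, Y) vertices; enclosed area = 220.99 mm².

220.99 mm²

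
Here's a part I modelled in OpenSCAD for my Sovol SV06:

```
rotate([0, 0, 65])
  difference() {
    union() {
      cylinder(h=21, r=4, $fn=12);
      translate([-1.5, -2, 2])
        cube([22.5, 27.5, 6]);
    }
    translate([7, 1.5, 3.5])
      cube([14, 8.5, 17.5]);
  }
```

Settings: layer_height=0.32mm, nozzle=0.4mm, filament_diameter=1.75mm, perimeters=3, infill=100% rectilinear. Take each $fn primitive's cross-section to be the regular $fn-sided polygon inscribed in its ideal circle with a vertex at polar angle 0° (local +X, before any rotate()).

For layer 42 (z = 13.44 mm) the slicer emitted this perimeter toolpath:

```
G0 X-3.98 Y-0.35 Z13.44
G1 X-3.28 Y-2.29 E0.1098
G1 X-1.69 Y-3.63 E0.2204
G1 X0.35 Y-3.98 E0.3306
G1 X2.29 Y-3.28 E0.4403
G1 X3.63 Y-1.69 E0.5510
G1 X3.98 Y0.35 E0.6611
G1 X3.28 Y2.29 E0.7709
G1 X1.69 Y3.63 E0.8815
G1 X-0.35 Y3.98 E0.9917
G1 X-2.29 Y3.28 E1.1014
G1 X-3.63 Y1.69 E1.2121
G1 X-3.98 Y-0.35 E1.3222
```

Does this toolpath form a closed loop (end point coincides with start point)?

yes

Start point (G0): (-3.98, -0.35). End point (last G1): the path returns to the start — closed.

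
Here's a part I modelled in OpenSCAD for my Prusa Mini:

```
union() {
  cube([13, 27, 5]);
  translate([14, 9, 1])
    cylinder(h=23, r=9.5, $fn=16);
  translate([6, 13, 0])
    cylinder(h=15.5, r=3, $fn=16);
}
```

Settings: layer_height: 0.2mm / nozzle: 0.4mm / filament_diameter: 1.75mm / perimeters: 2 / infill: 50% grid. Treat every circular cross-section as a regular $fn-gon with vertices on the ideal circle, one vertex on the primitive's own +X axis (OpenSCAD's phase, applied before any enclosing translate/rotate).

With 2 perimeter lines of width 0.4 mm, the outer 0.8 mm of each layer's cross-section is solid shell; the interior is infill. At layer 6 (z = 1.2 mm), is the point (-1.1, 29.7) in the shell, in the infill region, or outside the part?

outside

At z = 1.2 mm: the cube (footprint 13×27) is included at this height; the cylinder at (14, 9): section is a regular 16-gon, circumradius r=9.5; the r=3 cylinder at (6, 13) gives a regular 16-gon of circumradius 3 (constant along its height); Taking the union: the regions partially overlap (shared area 146.67 mm²), so overlapping operands fuse into one piece — 1 connected region. Overall, the cross-section is a single solid region. The nearest boundary edge runs (0.00, 0.00)→(0.00, 27.00); distance from the point to it = 2.92 mm. The point is not inside any of the regions above, so it lies outside the cross-section (2.92 mm from the nearest boundary).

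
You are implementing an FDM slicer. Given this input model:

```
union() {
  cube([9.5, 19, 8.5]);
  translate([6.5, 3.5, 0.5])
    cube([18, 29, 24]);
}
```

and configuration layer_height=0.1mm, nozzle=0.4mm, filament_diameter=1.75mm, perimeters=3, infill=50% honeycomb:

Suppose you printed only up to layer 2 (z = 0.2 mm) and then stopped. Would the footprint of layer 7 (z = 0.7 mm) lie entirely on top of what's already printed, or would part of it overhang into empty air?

Compare the two slices. At z = 0.2: the 9.5×19 cube contributes its full rectangle (area 180.50 mm²); the cube at (6.5, 3.5) does not reach this height (z outside [0.5, 24.5]); Merging all regions: only the 9.5×19 cube is present, so the union is just that shape — area = 180.50 mm². At z = 0.7: the 9.5×19 cube contributes its full rectangle (area 180.50 mm²); the cube at (6.5, 3.5) (footprint 18×29) is included at this height (area 522.00 mm²); Combining (union): the regions partially overlap — summed areas 702.50 mm² minus the doubly-counted overlap 46.50 mm² gives 656.00 mm² — area = 656.00 mm². Checking containment: at z = 0.7 the cross-section extends beyond the z = 0.2 cross-section by about 475.50 mm².

part overhangs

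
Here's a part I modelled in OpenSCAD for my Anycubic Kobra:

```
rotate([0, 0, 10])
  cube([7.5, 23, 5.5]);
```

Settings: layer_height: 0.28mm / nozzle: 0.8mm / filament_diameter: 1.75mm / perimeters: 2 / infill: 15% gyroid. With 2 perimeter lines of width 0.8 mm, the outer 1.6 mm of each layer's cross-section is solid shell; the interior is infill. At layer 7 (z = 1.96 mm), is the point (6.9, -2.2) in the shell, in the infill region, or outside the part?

At z = 1.96 mm: the 7.5×23 cube contributes its full rectangle; (rotated 10° about Z; rotation is an isometry so areas/perimeters/island counts are preserved). Overall, the cross-section is a single solid region. Undo the 10° rotation: the query point maps to (6.413, -3.365) in the un-rotated model frame. The nearest boundary edge runs (0.00, 0.00)→(7.50, 0.00); distance from the point to it = 3.36 mm. The point is not inside any of the regions above, so it lies outside the cross-section (3.36 mm from the nearest boundary).

outside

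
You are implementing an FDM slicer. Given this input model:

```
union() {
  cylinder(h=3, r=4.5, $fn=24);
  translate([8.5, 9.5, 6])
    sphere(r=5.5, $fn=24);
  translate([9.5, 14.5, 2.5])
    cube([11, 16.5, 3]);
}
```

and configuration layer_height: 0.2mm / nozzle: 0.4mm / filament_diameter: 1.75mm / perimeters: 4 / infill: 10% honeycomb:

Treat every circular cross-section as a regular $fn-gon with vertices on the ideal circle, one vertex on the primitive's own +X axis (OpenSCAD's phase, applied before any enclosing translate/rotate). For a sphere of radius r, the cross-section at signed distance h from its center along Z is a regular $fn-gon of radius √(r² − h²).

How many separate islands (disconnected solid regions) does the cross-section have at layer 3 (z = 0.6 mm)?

At z = 0.6 mm: the r=4.5 cylinder gives a regular 24-gon of circumradius 4.5 (constant along its height); the r=5.5 sphere at (8.5, 9.5) slices to a regular 24-gon of circumradius 1.044 (√(r²−h²) with h=5.4 from center); the cube at (9.5, 14.5) is absent (z outside [2.5, 5.5]); Merging all regions: the 2 present regions are separate (no shared area or edge), so areas and boundary lengths simply add and each stays a separate island — 2 connected regions. Overall, the cross-section has 2 separate islands. Island count = 2.

2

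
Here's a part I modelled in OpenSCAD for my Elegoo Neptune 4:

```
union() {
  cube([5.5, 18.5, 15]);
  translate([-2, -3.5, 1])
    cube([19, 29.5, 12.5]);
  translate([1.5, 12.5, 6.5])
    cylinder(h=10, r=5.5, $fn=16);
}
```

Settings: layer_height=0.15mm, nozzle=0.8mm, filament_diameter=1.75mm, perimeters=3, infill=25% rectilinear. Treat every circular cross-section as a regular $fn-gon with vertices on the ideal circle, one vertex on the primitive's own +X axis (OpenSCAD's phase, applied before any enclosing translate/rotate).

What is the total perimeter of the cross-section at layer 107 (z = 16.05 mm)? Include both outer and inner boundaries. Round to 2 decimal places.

At z = 16.05 mm: the cube is absent (z outside [0, 15]); the cube at (-2, -3.5) is absent (z outside [1, 13.5]); the cylinder at (1.5, 12.5): section is a regular 16-gon, circumradius r=5.5 (perimeter = 2·16·5.500·sin(180°/16) = 34.34 mm); Taking the union: only the r=5.5 cylinder at (1.5, 12.5) is present, so the union is just that shape — boundary = 34.34 mm. Overall, the cross-section is a single solid region. Total boundary length (outer) = 34.34 mm.

34.34 mm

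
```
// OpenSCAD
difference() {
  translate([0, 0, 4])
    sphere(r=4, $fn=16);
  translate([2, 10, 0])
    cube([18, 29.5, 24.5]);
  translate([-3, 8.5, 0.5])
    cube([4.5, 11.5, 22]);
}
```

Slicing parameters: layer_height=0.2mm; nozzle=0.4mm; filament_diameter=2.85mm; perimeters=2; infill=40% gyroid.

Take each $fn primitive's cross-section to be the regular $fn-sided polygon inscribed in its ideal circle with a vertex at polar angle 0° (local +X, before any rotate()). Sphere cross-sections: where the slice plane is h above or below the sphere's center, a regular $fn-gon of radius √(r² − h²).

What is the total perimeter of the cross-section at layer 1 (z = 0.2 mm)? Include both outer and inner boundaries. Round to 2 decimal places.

7.80 mm

At z = 0.2 mm: the r=4 sphere contributes a regular 16-gon of circumradius √(4²−3.8²) = 1.249 (perimeter = 2·16·1.249·sin(180°/16) = 7.80 mm); the 18×29.5 cube at (2, 10) contributes its full rectangle (perimeter 95.00 mm); the cube at (-3, 8.5) does not reach this height (z outside [0.5, 22.5]); Taking the first minus the rest: starting from the r=4 sphere, the 18×29.5 cube at (2, 10) misses the remaining region (no effect) — boundary = 7.80 mm. Overall, the cross-section is a single solid region. Total boundary length (outer) = 7.80 mm.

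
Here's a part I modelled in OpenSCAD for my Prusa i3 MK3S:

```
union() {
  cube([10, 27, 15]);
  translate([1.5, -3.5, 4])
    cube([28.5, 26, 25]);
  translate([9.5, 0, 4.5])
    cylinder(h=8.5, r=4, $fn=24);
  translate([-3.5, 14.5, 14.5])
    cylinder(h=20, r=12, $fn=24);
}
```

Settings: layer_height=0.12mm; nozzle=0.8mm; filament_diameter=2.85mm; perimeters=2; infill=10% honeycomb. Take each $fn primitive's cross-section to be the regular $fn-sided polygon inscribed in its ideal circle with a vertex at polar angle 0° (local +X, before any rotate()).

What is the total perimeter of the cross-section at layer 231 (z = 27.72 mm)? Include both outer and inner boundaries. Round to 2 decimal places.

At z = 27.72 mm: the cube is absent (z outside [0, 15]); the cube at (1.5, -3.5) (footprint 28.5×26) is included at this height (perimeter 109.00 mm); the cylinder at (9.5, 0) is not intersected at this z (z outside [4.5, 13]); the r=12 cylinder at (-3.5, 14.5) gives a regular 24-gon of circumradius 12 (constant along its height) (perimeter = 2·24·12.000·sin(180°/24) = 75.18 mm); Merging all regions: the regions partially overlap (shared area 101.66 mm²), so the edge portions inside another operand are dropped and the merged outline is re-measured after clipping — boundary = 139.12 mm. Overall, the cross-section is a single solid region. Total boundary length (outer) = 139.12 mm.

139.12 mm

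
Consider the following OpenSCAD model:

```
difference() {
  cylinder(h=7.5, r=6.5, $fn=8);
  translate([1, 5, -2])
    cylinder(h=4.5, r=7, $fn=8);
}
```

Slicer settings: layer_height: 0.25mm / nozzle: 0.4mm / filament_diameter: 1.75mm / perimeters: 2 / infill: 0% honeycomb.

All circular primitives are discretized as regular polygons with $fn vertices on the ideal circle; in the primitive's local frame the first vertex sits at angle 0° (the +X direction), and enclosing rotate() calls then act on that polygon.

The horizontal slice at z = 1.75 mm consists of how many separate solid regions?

At z = 1.75 mm: the cylinder: section is a regular 8-gon, circumradius r=6.5; the cylinder at (1, 5): section is a regular 8-gon, circumradius r=7; After the difference (first − rest): starting from the r=6.5 cylinder, the r=7 cylinder at (1, 5) partially overlaps it — only the 65.22 mm² overlap (of its 138.59 mm²) is removed, clipping the outline — 1 connected region. The result has 1 disconnected region.

1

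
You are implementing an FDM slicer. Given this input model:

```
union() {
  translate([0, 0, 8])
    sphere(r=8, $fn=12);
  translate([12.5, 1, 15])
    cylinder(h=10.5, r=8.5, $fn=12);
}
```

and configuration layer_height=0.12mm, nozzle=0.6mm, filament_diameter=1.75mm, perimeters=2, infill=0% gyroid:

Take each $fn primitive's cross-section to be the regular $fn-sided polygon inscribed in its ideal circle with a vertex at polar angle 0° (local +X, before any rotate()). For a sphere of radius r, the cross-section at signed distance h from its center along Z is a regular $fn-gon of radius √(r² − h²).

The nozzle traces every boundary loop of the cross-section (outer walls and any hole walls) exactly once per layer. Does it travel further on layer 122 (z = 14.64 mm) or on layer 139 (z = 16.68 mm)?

layer 139 (z = 16.68 mm)

Layer 122 (z = 14.64): the r=8 sphere contributes a regular 12-gon of circumradius √(8²−6.64²) = 4.462 (perimeter = 2·12·4.462·sin(180°/12) = 27.72 mm); the cylinder at (12.5, 1) is absent (z outside [15, 25.5]); Taking the union: only the r=8 sphere is present, so the union is just that shape — boundary = 27.72 mm. So its perimeter = 27.72 mm. Layer 139 (z = 16.68): the sphere does not reach this height (|z−center|=8.680 > r=8); the r=8.5 cylinder at (12.5, 1) gives a regular 12-gon of circumradius 8.5 (constant along its height) (perimeter = 2·12·8.500·sin(180°/12) = 52.80 mm); Taking the union: only the r=8.5 cylinder at (12.5, 1) is present, so the union is just that shape — boundary = 52.80 mm. So its perimeter = 52.80 mm. Layer 139 is larger (52.80 vs 27.72 mm).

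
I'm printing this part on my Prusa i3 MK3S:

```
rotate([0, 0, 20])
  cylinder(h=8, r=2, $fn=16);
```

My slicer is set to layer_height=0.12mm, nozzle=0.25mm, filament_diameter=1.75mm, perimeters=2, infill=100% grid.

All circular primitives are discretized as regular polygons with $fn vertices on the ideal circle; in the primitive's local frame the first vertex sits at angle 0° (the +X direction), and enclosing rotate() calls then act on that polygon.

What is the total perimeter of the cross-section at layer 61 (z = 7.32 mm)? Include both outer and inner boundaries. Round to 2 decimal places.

12.49 mm

At z = 7.32 mm: the cylinder: section is a regular 16-gon, circumradius r=2 (perimeter = 2·16·2.000·sin(180°/16) = 12.49 mm); (rotated 20° about Z; rotation is an isometry so areas/perimeters/island counts are preserved). Overall, the cross-section is a single solid region. Total boundary length (outer) = 12.49 mm.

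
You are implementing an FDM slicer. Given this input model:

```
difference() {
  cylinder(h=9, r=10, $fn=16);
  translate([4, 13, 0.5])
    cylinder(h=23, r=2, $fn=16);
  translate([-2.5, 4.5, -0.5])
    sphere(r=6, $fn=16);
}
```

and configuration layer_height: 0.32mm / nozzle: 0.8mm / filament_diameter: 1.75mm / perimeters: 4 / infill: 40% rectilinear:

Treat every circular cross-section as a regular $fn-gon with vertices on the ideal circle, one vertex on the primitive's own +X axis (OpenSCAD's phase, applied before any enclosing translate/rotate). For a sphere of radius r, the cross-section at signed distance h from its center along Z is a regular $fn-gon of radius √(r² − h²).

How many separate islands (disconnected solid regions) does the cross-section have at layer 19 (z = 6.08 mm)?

1

At z = 6.08 mm: the cylinder: section is a regular 16-gon, circumradius r=10; the r=2 cylinder at (4, 13) contributes a regular 16-gon of circumradius 2; the sphere at (-2.5, 4.5) is absent (|z−center|=6.580 > r=6); After the difference (first − rest): starting from the r=10 cylinder, the r=2 cylinder at (4, 13) misses the remaining region (no effect) — 1 connected region. Overall, the cross-section is a single solid region. Island count = 1.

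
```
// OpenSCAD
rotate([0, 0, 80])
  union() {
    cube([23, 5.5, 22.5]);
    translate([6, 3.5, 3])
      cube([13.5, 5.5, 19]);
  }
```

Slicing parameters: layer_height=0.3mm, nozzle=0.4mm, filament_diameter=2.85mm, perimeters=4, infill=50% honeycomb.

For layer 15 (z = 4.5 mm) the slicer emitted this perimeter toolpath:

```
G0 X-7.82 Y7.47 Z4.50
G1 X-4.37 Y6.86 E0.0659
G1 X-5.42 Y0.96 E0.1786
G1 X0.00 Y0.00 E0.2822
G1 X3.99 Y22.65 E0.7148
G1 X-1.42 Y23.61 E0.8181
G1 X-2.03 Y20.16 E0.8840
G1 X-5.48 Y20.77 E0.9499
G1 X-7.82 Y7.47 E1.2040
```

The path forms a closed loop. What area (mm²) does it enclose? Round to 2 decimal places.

Apply the shoelace formula to the sequence of (X, Y) vertices; enclosed area = 173.73 mm².

173.73 mm²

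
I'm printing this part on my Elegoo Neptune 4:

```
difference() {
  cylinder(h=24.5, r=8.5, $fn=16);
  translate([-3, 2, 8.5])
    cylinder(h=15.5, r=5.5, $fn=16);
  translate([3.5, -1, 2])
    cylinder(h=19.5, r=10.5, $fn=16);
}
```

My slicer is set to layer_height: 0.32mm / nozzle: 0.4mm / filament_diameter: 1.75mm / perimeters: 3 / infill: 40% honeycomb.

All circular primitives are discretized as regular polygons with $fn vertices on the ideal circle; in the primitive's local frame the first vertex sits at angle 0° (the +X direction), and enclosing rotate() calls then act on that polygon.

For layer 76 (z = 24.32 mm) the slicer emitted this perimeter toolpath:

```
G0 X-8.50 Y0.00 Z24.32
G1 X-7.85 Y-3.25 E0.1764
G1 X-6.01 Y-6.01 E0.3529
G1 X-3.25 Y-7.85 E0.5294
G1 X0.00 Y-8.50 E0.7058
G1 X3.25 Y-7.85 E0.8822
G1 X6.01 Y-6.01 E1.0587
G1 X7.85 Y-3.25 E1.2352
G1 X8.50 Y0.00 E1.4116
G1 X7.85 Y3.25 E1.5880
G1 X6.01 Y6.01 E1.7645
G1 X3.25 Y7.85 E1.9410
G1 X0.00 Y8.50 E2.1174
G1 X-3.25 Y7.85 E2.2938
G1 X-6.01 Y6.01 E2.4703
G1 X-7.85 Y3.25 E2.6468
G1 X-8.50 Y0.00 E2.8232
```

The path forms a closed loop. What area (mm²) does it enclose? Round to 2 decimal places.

221.08 mm²

Apply the shoelace formula to the sequence of (X, Y) vertices; enclosed area = 221.08 mm².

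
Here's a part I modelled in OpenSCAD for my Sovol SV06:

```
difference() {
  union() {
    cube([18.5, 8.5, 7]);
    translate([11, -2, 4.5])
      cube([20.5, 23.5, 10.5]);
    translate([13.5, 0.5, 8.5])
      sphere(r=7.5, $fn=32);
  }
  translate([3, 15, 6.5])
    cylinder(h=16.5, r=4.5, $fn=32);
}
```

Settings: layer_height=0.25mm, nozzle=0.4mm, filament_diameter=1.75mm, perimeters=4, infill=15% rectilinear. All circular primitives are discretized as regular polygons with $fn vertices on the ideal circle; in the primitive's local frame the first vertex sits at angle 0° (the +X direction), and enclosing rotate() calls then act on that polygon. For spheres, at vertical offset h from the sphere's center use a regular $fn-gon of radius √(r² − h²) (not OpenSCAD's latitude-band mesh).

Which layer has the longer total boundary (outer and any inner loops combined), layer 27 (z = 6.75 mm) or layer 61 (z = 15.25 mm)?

Layer 27 (z = 6.75): the cube (footprint 18.5×8.5) is included at this height (perimeter 54.00 mm); the 20.5×23.5 cube at (11, -2) contributes its full rectangle (perimeter 88.00 mm); the sphere at (13.5, 0.5): section is a regular 32-gon, circumradius = √(r²−h²) = √(7.5²−1.75²) = 7.293 (perimeter = 2·32·7.293·sin(180°/32) = 45.75 mm); Taking the union: the regions partially overlap (shared area 173.20 mm²), so the edge portions inside another operand are dropped and the merged outline is re-measured after clipping — boundary = 113.75 mm; the r=4.5 cylinder at (3, 15) gives a regular 32-gon of circumradius 4.5 (constant along its height) (perimeter = 2·32·4.500·sin(180°/32) = 28.23 mm); Taking the first minus the rest: starting from that combined region, the r=4.5 cylinder at (3, 15) misses the remaining region (no effect) — boundary = 113.75 mm. So its perimeter = 113.75 mm. Layer 61 (z = 15.25): the cube is not intersected at this z (z outside [0, 7]); the cube at (11, -2) is absent (z outside [4.5, 15]); the r=7.5 sphere at (13.5, 0.5) slices to a regular 32-gon of circumradius 3.269 (√(r²−h²) with h=6.75 from center) (perimeter = 2·32·3.269·sin(180°/32) = 20.51 mm); Taking the union: only the r=7.5 sphere at (13.5, 0.5) is present, so the union is just that shape — boundary = 20.51 mm; the r=4.5 cylinder at (3, 15) gives a regular 32-gon of circumradius 4.5 (constant along its height) (perimeter = 2·32·4.500·sin(180°/32) = 28.23 mm); Subtracting the remaining from the first: starting from that combined region, the r=4.5 cylinder at (3, 15) misses the remaining region (no effect) — boundary = 20.51 mm. So its perimeter = 20.51 mm. Layer 27 is larger (113.75 vs 20.51 mm).

layer 27 (z = 6.75 mm)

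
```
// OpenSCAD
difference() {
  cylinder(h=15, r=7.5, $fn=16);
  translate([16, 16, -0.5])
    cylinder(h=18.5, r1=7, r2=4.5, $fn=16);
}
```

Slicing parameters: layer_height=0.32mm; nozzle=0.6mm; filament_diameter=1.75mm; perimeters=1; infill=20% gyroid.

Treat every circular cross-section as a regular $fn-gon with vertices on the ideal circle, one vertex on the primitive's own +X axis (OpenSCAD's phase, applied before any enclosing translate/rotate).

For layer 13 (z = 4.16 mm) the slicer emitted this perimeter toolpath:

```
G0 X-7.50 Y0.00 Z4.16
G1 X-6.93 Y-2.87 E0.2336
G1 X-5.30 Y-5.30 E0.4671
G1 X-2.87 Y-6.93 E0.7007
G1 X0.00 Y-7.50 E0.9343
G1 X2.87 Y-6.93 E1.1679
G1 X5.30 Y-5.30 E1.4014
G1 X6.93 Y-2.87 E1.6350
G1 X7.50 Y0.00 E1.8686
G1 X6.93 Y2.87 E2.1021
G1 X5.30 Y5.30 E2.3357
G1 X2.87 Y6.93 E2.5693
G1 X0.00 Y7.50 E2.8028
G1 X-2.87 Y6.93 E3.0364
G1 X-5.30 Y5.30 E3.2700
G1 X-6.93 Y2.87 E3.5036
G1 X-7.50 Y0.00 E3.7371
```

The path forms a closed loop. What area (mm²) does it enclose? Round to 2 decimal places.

Apply the shoelace formula to the sequence of (X, Y) vertices; enclosed area = 172.17 mm².

172.17 mm²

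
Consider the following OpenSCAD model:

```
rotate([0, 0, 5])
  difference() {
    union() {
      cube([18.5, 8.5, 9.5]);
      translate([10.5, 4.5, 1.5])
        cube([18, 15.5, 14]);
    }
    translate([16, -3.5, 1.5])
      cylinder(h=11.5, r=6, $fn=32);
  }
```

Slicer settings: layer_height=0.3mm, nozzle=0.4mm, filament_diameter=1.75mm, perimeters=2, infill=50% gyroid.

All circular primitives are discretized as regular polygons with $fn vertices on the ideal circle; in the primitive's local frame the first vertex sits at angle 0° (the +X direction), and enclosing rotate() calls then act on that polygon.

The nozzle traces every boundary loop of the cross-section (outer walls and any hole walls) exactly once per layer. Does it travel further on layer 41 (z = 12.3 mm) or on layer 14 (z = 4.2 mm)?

Layer 41 (z = 12.3): the cube is not intersected at this z (z outside [0, 9.5]); the cube at (10.5, 4.5) (footprint 18×15.5) is included at this height (perimeter 67.00 mm); Merging all regions: only the 18×15.5 cube at (10.5, 4.5) is present, so the union is just that shape — boundary = 67.00 mm; the cylinder at (16, -3.5): section is a regular 32-gon, circumradius r=6 (perimeter = 2·32·6.000·sin(180°/32) = 37.64 mm); Taking the first minus the rest: starting from that combined region, the r=6 cylinder at (16, -3.5) misses the remaining region (no effect) — boundary = 67.00 mm; (whole slice rotated 5° about Z — lengths, areas and connectivity unchanged). So its perimeter = 67.00 mm. Layer 14 (z = 4.2): the 18.5×8.5 cube contributes its full rectangle (perimeter 54.00 mm); the cube at (10.5, 4.5) is present — its section is the full 18×15.5 rectangle (perimeter 67.00 mm); Taking the union: the regions partially overlap (shared area 32.00 mm²), so the edge portions inside another operand are dropped and the merged outline is re-measured after clipping — boundary = 97.00 mm; the r=6 cylinder at (16, -3.5) contributes a regular 32-gon of circumradius 6 (perimeter = 2·32·6.000·sin(180°/32) = 37.64 mm); Taking the first minus the rest: starting from that combined region, the r=6 cylinder at (16, -3.5) partially overlaps it — only the 14.18 mm² overlap (of its 112.37 mm²) is removed, clipping the outline — boundary = 95.96 mm; (whole slice rotated 5° about Z — lengths, areas and connectivity unchanged). So its perimeter = 95.96 mm. Layer 14 is larger (95.96 vs 67.00 mm).

layer 14 (z = 4.2 mm)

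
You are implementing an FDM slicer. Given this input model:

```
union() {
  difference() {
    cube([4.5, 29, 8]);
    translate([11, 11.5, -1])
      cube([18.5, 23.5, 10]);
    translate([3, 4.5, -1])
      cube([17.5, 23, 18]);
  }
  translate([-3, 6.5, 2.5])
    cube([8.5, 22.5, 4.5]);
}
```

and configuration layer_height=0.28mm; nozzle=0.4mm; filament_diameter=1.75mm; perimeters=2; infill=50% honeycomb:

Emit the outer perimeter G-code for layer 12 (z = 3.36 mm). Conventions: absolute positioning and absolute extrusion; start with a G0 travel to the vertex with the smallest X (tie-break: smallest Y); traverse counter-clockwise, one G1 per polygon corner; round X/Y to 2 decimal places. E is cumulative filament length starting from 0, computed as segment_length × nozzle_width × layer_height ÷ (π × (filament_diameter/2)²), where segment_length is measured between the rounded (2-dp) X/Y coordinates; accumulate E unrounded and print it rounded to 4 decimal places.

G0 X-3.00 Y6.50 Z3.36
G1 X0.00 Y6.50 E0.1397
G1 X0.00 Y0.00 E0.4424
G1 X4.50 Y0.00 E0.6519
G1 X4.50 Y4.50 E0.8614
G1 X3.00 Y4.50 E0.9313
G1 X3.00 Y6.50 E1.0244
G1 X5.50 Y6.50 E1.1408
G1 X5.50 Y29.00 E2.1885
G1 X-3.00 Y29.00 E2.5843
G1 X-3.00 Y6.50 E3.6320

At z = 3.36 mm: the 4.5×29 cube contributes its full rectangle; the cube at (11, 11.5) is present — its section is the full 18.5×23.5 rectangle; the cube at (3, 4.5) is present — its section is the full 17.5×23 rectangle; Taking the first minus the rest: starting from the 4.5×29 cube, the 18.5×23.5 cube at (11, 11.5) misses the remaining region (no effect); the 17.5×23 cube at (3, 4.5) partially overlaps it — only the 34.50 mm² overlap (of its 402.50 mm²) is removed, clipping the outline — 1 connected region; the cube at (-3, 6.5) is present — its section is the full 8.5×22.5 rectangle; Taking the union: the regions partially overlap (shared area 69.75 mm²), so overlapping operands fuse into one piece — 1 connected region. The outline is a single polygon with 10 vertices. Extrusion per mm of travel: 0.4 × 0.28 / (π × 0.875²) = 0.046564. Accumulating E over each segment gives final E = 3.6320.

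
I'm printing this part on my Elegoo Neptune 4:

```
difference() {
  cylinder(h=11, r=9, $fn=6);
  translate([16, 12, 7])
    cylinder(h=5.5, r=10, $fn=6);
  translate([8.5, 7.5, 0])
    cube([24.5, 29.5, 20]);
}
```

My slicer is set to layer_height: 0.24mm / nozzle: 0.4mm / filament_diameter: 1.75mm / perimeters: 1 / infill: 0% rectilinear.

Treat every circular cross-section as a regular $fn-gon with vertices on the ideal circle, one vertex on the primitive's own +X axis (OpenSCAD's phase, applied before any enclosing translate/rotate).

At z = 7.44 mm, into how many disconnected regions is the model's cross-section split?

At z = 7.44 mm: the r=9 cylinder gives a regular 6-gon of circumradius 9 (constant along its height); the r=10 cylinder at (16, 12) gives a regular 6-gon of circumradius 10 (constant along its height); the 24.5×29.5 cube at (8.5, 7.5) contributes its full rectangle; After the difference (first − rest): starting from the r=9 cylinder, the r=10 cylinder at (16, 12) misses the remaining region (no effect); the 24.5×29.5 cube at (8.5, 7.5) misses the remaining region (no effect) — 1 connected region. The result has 1 disconnected region.

1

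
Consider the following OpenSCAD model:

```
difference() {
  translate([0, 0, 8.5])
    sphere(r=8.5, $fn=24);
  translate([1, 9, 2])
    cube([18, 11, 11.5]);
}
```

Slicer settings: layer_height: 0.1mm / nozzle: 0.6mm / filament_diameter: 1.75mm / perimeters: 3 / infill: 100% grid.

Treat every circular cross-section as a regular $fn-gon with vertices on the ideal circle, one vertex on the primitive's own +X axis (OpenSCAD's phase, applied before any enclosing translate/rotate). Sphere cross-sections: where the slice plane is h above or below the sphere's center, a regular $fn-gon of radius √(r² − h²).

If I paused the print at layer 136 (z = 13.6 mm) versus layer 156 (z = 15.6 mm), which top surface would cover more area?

Layer 136 (z = 13.6): the r=8.5 sphere contributes a regular 24-gon of circumradius √(8.5²−5.1²) = 6.800 (area = (24/2)·6.800²·sin(360°/24) = 143.61 mm²); the cube at (1, 9) is not intersected at this z (z outside [2, 13.5]); Taking the first minus the rest: none of the subtracted shapes is present at this height, so the r=8.5 sphere is unchanged — area = 143.61 mm². So its area = 143.61 mm². Layer 156 (z = 15.6): the r=8.5 sphere slices to a regular 24-gon of circumradius 4.673 (√(r²−h²) with h=7.1 from center) (area = (24/2)·4.673²·sin(360°/24) = 67.83 mm²); the cube at (1, 9) does not reach this height (z outside [2, 13.5]); Taking the first minus the rest: none of the subtracted shapes is present at this height, so the r=8.5 sphere is unchanged — area = 67.83 mm². So its area = 67.83 mm². Layer 136 is larger (143.61 vs 67.83 mm²).

layer 136 (z = 13.6 mm)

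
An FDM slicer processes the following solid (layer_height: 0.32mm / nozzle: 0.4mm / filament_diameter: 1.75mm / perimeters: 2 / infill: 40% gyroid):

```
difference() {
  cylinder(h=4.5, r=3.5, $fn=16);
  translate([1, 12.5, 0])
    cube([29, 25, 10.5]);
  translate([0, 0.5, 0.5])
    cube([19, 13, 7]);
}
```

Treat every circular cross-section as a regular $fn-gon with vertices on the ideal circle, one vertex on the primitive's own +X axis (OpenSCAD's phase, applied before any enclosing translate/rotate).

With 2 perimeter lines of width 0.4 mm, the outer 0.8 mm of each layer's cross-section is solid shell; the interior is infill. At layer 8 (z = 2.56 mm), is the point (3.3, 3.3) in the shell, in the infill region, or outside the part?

outside

At z = 2.56 mm: the r=3.5 cylinder gives a regular 16-gon of circumradius 3.5 (constant along its height); the cube at (1, 12.5) is present — its section is the full 29×25 rectangle; the 19×13 cube at (0, 0.5) contributes its full rectangle; Subtracting the remaining from the first: starting from the r=3.5 cylinder, the 29×25 cube at (1, 12.5) misses the remaining region (no effect); the 19×13 cube at (0, 0.5) partially overlaps it — only the 7.65 mm² overlap (of its 247.00 mm²) is removed, clipping the outline — 1 connected region. Overall, the cross-section is a single solid region. The nearest boundary edge runs (0.00, 0.50)→(3.40, 0.50); distance from the point to it = 2.80 mm. The point is not inside any of the regions above, so it lies outside the cross-section (2.80 mm from the nearest boundary).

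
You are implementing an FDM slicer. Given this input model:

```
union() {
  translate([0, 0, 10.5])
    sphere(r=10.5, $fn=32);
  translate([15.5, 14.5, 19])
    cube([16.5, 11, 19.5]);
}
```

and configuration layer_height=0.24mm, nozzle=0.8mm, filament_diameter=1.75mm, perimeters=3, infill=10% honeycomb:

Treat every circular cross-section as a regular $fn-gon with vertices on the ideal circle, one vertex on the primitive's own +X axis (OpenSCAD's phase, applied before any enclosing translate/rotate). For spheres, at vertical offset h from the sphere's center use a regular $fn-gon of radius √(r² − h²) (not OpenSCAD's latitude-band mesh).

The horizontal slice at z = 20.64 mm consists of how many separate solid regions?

At z = 20.64 mm: the r=10.5 sphere contributes a regular 32-gon of circumradius √(10.5²−10.14²) = 2.726; the cube at (15.5, 14.5) is present — its section is the full 16.5×11 rectangle; Taking the union: the 2 present regions are separate (no shared area or edge), so areas and boundary lengths simply add and each stays a separate island — 2 connected regions. The result has 2 disconnected regions.

2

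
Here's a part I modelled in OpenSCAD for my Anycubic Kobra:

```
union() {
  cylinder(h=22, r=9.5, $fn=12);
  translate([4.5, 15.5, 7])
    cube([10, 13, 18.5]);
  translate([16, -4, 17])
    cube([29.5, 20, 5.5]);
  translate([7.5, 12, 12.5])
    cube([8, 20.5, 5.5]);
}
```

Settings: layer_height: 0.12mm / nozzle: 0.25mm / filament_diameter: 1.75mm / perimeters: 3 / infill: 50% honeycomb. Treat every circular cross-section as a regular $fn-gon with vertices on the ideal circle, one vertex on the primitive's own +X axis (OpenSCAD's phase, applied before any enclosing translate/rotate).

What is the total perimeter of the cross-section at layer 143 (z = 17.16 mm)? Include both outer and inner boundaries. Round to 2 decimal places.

At z = 17.16 mm: the r=9.5 cylinder gives a regular 12-gon of circumradius 9.5 (constant along its height) (perimeter = 2·12·9.500·sin(180°/12) = 59.01 mm); the cube at (4.5, 15.5) is present — its section is the full 10×13 rectangle (perimeter 46.00 mm); the 29.5×20 cube at (16, -4) contributes its full rectangle (perimeter 99.00 mm); the cube at (7.5, 12) is present — its section is the full 8×20.5 rectangle (perimeter 57.00 mm); Taking the union: the regions partially overlap (shared area 91.00 mm²), so the edge portions inside another operand are dropped and the merged outline is re-measured after clipping — boundary = 221.01 mm. Overall, the cross-section has 3 separate islands. Total boundary length (outer) = 221.01 mm.

221.01 mm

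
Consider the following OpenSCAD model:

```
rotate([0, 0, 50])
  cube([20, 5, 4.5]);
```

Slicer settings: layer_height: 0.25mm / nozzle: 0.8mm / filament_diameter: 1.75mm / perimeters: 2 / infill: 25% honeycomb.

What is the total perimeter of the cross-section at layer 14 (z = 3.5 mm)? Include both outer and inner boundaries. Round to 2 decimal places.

At z = 3.5 mm: the 20×5 cube contributes its full rectangle (perimeter 50.00 mm); (whole slice rotated 50° about Z — lengths, areas and connectivity unchanged). Overall, the cross-section is a single solid region. Total boundary length (outer) = 50.00 mm.

50.00 mm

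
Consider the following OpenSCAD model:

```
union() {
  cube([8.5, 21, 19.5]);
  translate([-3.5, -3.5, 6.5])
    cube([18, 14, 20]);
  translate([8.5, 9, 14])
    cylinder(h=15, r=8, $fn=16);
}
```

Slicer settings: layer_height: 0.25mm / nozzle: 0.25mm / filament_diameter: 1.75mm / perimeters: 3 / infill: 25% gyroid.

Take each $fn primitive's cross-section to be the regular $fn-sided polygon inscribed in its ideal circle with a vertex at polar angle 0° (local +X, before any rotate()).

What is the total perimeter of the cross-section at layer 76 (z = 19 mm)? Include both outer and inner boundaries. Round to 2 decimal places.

83.97 mm

At z = 19 mm: the cube (footprint 8.5×21) is included at this height (perimeter 59.00 mm); the cube at (-3.5, -3.5) is present — its section is the full 18×14 rectangle (perimeter 64.00 mm); the r=8 cylinder at (8.5, 9) gives a regular 16-gon of circumradius 8 (constant along its height) (perimeter = 2·16·8.000·sin(180°/16) = 49.94 mm); Combining (union): the regions partially overlap (shared area 238.56 mm²), so the edge portions inside another operand are dropped and the merged outline is re-measured after clipping — boundary = 83.97 mm. Overall, the cross-section is a single solid region. Total boundary length (outer) = 83.97 mm.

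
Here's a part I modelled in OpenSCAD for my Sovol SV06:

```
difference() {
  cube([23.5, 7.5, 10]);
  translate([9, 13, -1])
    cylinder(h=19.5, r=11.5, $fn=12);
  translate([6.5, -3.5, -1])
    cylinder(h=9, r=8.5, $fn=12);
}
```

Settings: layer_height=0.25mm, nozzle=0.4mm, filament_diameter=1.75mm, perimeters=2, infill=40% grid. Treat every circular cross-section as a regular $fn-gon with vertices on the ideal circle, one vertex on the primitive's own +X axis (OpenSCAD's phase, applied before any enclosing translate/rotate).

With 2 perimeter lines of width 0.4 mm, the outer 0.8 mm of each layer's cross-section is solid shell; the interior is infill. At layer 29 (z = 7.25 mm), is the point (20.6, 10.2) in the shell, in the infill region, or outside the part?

outside

At z = 7.25 mm: the cube is present — its section is the full 23.5×7.5 rectangle; the r=11.5 cylinder at (9, 13) contributes a regular 12-gon of circumradius 11.5; the r=8.5 cylinder at (6.5, -3.5) gives a regular 12-gon of circumradius 8.5 (constant along its height); Taking the first minus the rest: starting from the 23.5×7.5 cube, the r=11.5 cylinder at (9, 13) partially overlaps it — only the 79.27 mm² overlap (of its 396.75 mm²) is removed, clipping the outline; the r=8.5 cylinder at (6.5, -3.5) partially overlaps it — only the 31.61 mm² overlap (of its 216.75 mm²) is removed, clipping the outline — 2 connected regions. Overall, the cross-section has 2 separate islands. The nearest boundary edge runs (19.03, 7.50)→(23.50, 7.50); distance from the point to it = 2.70 mm. The point is not inside any of the regions above, so it lies outside the cross-section (2.70 mm from the nearest boundary).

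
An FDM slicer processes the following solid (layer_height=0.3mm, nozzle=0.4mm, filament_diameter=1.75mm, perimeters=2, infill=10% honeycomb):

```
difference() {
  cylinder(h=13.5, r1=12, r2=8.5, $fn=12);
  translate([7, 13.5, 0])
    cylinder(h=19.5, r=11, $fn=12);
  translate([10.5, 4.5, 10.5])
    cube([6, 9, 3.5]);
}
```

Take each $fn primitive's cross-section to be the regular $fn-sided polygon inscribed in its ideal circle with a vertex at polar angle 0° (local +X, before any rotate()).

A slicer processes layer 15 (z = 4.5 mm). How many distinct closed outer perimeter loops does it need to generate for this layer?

1

At z = 4.5 mm: the cone (r1=12→r2=8.5) has section circumradius 10.833 here — a regular 12-gon; the cylinder at (7, 13.5): section is a regular 12-gon, circumradius r=11; the cube at (10.5, 4.5) does not reach this height (z outside [10.5, 14]); After the difference (first − rest): starting from the cone, the r=11 cylinder at (7, 13.5) partially overlaps it — only the 63.21 mm² overlap (of its 363.00 mm²) is removed, clipping the outline — 1 connected region. The result has 1 disconnected region.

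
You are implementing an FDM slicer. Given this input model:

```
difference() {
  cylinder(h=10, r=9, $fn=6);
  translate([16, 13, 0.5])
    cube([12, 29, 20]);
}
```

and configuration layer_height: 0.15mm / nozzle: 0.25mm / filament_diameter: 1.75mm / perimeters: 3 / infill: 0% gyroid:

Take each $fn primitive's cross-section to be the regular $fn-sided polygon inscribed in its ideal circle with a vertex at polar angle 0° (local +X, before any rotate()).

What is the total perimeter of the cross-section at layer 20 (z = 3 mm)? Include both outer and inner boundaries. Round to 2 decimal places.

At z = 3 mm: the r=9 cylinder gives a regular 6-gon of circumradius 9 (constant along its height) (perimeter = 2·6·9.000·sin(180°/6) = 54.00 mm); the 12×29 cube at (16, 13) contributes its full rectangle (perimeter 82.00 mm); After the difference (first − rest): starting from the r=9 cylinder, the 12×29 cube at (16, 13) misses the remaining region (no effect) — boundary = 54.00 mm. Overall, the cross-section is a single solid region. Total boundary length (outer) = 54.00 mm.

54.00 mm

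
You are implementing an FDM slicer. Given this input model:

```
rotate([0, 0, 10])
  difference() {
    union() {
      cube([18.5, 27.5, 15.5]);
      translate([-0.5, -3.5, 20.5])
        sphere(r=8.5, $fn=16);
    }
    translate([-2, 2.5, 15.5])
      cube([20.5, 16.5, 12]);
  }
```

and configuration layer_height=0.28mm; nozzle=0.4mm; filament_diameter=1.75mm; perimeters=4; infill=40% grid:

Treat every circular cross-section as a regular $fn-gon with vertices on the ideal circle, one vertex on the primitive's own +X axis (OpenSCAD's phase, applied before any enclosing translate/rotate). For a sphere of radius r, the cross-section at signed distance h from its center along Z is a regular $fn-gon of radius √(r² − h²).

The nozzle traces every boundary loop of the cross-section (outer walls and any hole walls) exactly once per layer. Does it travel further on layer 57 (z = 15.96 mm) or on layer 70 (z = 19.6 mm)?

Layer 57 (z = 15.96): the cube is absent (z outside [0, 15.5]); the r=8.5 sphere at (-0.5, -3.5) slices to a regular 16-gon of circumradius 7.186 (√(r²−h²) with h=4.54 from center) (perimeter = 2·16·7.186·sin(180°/16) = 44.86 mm); Merging all regions: only the r=8.5 sphere at (-0.5, -3.5) is present, so the union is just that shape — boundary = 44.86 mm; the cube at (-2, 2.5) (footprint 20.5×16.5) is included at this height (perimeter 74.00 mm); Taking the first minus the rest: starting from that combined region, the 20.5×16.5 cube at (-2, 2.5) partially overlaps it — only the 4.37 mm² overlap (of its 338.25 mm²) is removed, clipping the outline — boundary = 45.47 mm; (rotated 10° about Z; rotation is an isometry so areas/perimeters/island counts are preserved). So its perimeter = 45.47 mm. Layer 70 (z = 19.6): the cube is absent (z outside [0, 15.5]); the r=8.5 sphere at (-0.5, -3.5) slices to a regular 16-gon of circumradius 8.452 (√(r²−h²) with h=0.9 from center) (perimeter = 2·16·8.452·sin(180°/16) = 52.77 mm); Merging all regions: only the r=8.5 sphere at (-0.5, -3.5) is present, so the union is just that shape — boundary = 52.77 mm; the cube at (-2, 2.5) is present — its section is the full 20.5×16.5 rectangle (perimeter 74.00 mm); After the difference (first − rest): starting from that combined region, the 20.5×16.5 cube at (-2, 2.5) partially overlaps it — only the 12.79 mm² overlap (of its 338.25 mm²) is removed, clipping the outline — boundary = 54.28 mm; (rotated 10° about Z; rotation is an isometry so areas/perimeters/island counts are preserved). So its perimeter = 54.28 mm. Layer 70 is larger (54.28 vs 45.47 mm).

layer 70 (z = 19.6 mm)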